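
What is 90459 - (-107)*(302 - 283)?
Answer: 92492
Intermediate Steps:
90459 - (-107)*(302 - 283) = 90459 - (-107)*19 = 90459 - 1*(-2033) = 90459 + 2033 = 92492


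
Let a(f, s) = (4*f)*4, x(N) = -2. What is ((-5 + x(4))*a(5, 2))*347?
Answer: -194320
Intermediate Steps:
a(f, s) = 16*f
((-5 + x(4))*a(5, 2))*347 = ((-5 - 2)*(16*5))*347 = -7*80*347 = -560*347 = -194320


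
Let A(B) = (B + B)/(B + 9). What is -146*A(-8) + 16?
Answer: 2352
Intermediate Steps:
A(B) = 2*B/(9 + B) (A(B) = (2*B)/(9 + B) = 2*B/(9 + B))
-146*A(-8) + 16 = -292*(-8)/(9 - 8) + 16 = -292*(-8)/1 + 16 = -292*(-8) + 16 = -146*(-16) + 16 = 2336 + 16 = 2352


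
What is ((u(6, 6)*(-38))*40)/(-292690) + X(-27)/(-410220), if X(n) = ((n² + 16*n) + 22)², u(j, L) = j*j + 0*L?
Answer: -733718869/12006729180 ≈ -0.061109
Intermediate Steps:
u(j, L) = j² (u(j, L) = j² + 0 = j²)
X(n) = (22 + n² + 16*n)²
((u(6, 6)*(-38))*40)/(-292690) + X(-27)/(-410220) = ((6²*(-38))*40)/(-292690) + (22 + (-27)² + 16*(-27))²/(-410220) = ((36*(-38))*40)*(-1/292690) + (22 + 729 - 432)²*(-1/410220) = -1368*40*(-1/292690) + 319²*(-1/410220) = -54720*(-1/292690) + 101761*(-1/410220) = 5472/29269 - 101761/410220 = -733718869/12006729180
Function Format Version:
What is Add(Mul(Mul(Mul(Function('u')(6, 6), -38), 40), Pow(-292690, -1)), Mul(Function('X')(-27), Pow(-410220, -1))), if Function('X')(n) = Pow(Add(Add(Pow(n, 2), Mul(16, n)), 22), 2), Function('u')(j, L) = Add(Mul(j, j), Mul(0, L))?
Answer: Rational(-733718869, 12006729180) ≈ -0.061109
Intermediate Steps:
Function('u')(j, L) = Pow(j, 2) (Function('u')(j, L) = Add(Pow(j, 2), 0) = Pow(j, 2))
Function('X')(n) = Pow(Add(22, Pow(n, 2), Mul(16, n)), 2)
Add(Mul(Mul(Mul(Function('u')(6, 6), -38), 40), Pow(-292690, -1)), Mul(Function('X')(-27), Pow(-410220, -1))) = Add(Mul(Mul(Mul(Pow(6, 2), -38), 40), Pow(-292690, -1)), Mul(Pow(Add(22, Pow(-27, 2), Mul(16, -27)), 2), Pow(-410220, -1))) = Add(Mul(Mul(Mul(36, -38), 40), Rational(-1, 292690)), Mul(Pow(Add(22, 729, -432), 2), Rational(-1, 410220))) = Add(Mul(Mul(-1368, 40), Rational(-1, 292690)), Mul(Pow(319, 2), Rational(-1, 410220))) = Add(Mul(-54720, Rational(-1, 292690)), Mul(101761, Rational(-1, 410220))) = Add(Rational(5472, 29269), Rational(-101761, 410220)) = Rational(-733718869, 12006729180)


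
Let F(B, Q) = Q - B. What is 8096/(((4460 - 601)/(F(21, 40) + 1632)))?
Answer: 13366496/3859 ≈ 3463.7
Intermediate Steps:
8096/(((4460 - 601)/(F(21, 40) + 1632))) = 8096/(((4460 - 601)/((40 - 1*21) + 1632))) = 8096/((3859/((40 - 21) + 1632))) = 8096/((3859/(19 + 1632))) = 8096/((3859/1651)) = 8096/((3859*(1/1651))) = 8096/(3859/1651) = 8096*(1651/3859) = 13366496/3859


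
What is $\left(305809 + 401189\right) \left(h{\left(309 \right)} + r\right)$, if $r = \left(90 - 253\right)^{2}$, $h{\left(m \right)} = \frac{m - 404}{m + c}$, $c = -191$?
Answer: $\frac{1108235979453}{59} \approx 1.8784 \cdot 10^{10}$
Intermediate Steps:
$h{\left(m \right)} = \frac{-404 + m}{-191 + m}$ ($h{\left(m \right)} = \frac{m - 404}{m - 191} = \frac{-404 + m}{-191 + m}$)
$r = 26569$ ($r = \left(-163\right)^{2} = 26569$)
$\left(305809 + 401189\right) \left(h{\left(309 \right)} + r\right) = \left(305809 + 401189\right) \left(\frac{-404 + 309}{-191 + 309} + 26569\right) = 706998 \left(\frac{1}{118} \left(-95\right) + 26569\right) = 706998 \left(- \frac{95}{118} + 26569\right) = 706998 \cdot \frac{3135047}{118} = \frac{1108235979453}{59}$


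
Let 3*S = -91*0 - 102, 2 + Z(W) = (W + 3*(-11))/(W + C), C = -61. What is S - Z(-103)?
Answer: -1346/41 ≈ -32.829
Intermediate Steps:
Z(W) = -2 + (-33 + W)/(-61 + W) (Z(W) = -2 + (W + 3*(-11))/(W - 61) = -2 + (W - 33)/(-61 + W) = -2 + (-33 + W)/(-61 + W))
S = -34 (S = (-91*0 - 102)/3 = (0 - 102)/3 = (1/3)*(-102) = -34)
S - Z(-103) = -34 - (89 - 1*(-103))/(-61 - 103) = -34 - (89 + 103)/(-164) = -34 - (-1)*192/164 = -34 - 1*(-48/41) = -34 + 48/41 = -1346/41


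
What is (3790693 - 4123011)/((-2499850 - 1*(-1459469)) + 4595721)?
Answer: -166159/1777670 ≈ -0.093470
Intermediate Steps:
(3790693 - 4123011)/((-2499850 - 1*(-1459469)) + 4595721) = -332318/((-2499850 + 1459469) + 4595721) = -332318/(-1040381 + 4595721) = -332318/3555340 = -332318*1/3555340 = -166159/1777670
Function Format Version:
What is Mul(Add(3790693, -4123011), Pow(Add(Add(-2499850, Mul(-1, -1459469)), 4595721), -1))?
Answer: Rational(-166159, 1777670) ≈ -0.093470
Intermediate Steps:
Mul(Add(3790693, -4123011), Pow(Add(Add(-2499850, Mul(-1, -1459469)), 4595721), -1)) = Mul(-332318, Pow(Add(Add(-2499850, 1459469), 4595721), -1)) = Mul(-332318, Pow(Add(-1040381, 4595721), -1)) = Mul(-332318, Pow(3555340, -1)) = Mul(-332318, Rational(1, 3555340)) = Rational(-166159, 1777670)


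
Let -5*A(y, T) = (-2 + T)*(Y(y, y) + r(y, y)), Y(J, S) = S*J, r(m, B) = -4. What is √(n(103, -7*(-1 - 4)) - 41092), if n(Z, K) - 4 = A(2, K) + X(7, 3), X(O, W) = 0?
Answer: 8*I*√642 ≈ 202.7*I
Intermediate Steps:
Y(J, S) = J*S
A(y, T) = -(-4 + y²)*(-2 + T)/5 (A(y, T) = -(-2 + T)*(y*y - 4)/5 = -(-2 + T)*(y² - 4)/5 = -(-2 + T)*(-4 + y²)/5 = -(-4 + y²)*(-2 + T)/5)
n(Z, K) = 4 (n(Z, K) = 4 + ((-8/5 + (⅖)*2² + 4*K/5 - ⅕*K*2²) + 0) = 4 + ((-8/5 + (⅖)*4 + 4*K/5 - ⅕*K*4) + 0) = 4 + ((-8/5 + 8/5 + 4*K/5 - 4*K/5) + 0) = 4 + (0 + 0) = 4 + 0 = 4)
√(n(103, -7*(-1 - 4)) - 41092) = √(4 - 41092) = √(-41088) = 8*I*√642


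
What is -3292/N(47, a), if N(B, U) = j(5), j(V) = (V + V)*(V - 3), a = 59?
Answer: -823/5 ≈ -164.60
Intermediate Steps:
j(V) = 2*V*(-3 + V) (j(V) = (2*V)*(-3 + V) = 2*V*(-3 + V))
N(B, U) = 20 (N(B, U) = 2*5*(-3 + 5) = 2*5*2 = 20)
-3292/N(47, a) = -3292/20 = -3292*1/20 = -823/5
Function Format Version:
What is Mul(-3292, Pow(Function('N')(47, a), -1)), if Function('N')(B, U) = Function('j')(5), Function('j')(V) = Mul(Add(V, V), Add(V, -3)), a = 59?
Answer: Rational(-823, 5) ≈ -164.60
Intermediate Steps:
Function('j')(V) = Mul(2, V, Add(-3, V)) (Function('j')(V) = Mul(Mul(2, V), Add(-3, V)) = Mul(2, V, Add(-3, V)))
Function('N')(B, U) = 20 (Function('N')(B, U) = Mul(2, 5, Add(-3, 5)) = Mul(2, 5, 2) = 20)
Mul(-3292, Pow(Function('N')(47, a), -1)) = Mul(-3292, Pow(20, -1)) = Mul(-3292, Rational(1, 20)) = Rational(-823, 5)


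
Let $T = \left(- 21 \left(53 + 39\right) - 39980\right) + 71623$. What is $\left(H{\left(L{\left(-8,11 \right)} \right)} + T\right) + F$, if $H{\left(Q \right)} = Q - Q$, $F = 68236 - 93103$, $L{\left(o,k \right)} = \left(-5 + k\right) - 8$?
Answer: $4844$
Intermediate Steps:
$L{\left(o,k \right)} = -13 + k$
$F = -24867$
$T = 29711$ ($T = \left(\left(-21\right) 92 - 39980\right) + 71623 = \left(-1932 - 39980\right) + 71623 = -41912 + 71623 = 29711$)
$H{\left(Q \right)} = 0$
$\left(H{\left(L{\left(-8,11 \right)} \right)} + T\right) + F = \left(0 + 29711\right) - 24867 = 29711 - 24867 = 4844$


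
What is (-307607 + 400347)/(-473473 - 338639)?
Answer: -23185/203028 ≈ -0.11420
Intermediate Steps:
(-307607 + 400347)/(-473473 - 338639) = 92740/(-812112) = 92740*(-1/812112) = -23185/203028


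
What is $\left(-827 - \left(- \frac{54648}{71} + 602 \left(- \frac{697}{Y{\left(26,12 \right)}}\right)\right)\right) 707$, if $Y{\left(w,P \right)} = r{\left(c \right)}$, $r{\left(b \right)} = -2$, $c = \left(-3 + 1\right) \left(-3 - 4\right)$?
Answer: $- \frac{10534056792}{71} \approx -1.4837 \cdot 10^{8}$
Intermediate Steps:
$c = 14$ ($c = \left(-2\right) \left(-7\right) = 14$)
$Y{\left(w,P \right)} = -2$
$\left(-827 - \left(- \frac{54648}{71} + 602 \left(- \frac{697}{Y{\left(26,12 \right)}}\right)\right)\right) 707 = \left(-827 - \left(209797 - \frac{54648}{71}\right)\right) 707 = \left(-827 - \frac{14840939}{71}\right) 707 = \left(- \frac{14899656}{71}\right) 707 = - \frac{10534056792}{71}$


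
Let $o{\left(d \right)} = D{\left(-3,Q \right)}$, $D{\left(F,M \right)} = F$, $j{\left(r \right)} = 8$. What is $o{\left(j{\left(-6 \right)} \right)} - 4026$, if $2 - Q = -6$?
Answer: $-4029$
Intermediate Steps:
$Q = 8$ ($Q = 2 - -6 = 2 + 6 = 8$)
$o{\left(d \right)} = -3$
$o{\left(j{\left(-6 \right)} \right)} - 4026 = -3 - 4026 = -4029$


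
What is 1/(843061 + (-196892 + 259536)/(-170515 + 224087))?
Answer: 13393/11291131634 ≈ 1.1862e-6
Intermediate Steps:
1/(843061 + (-196892 + 259536)/(-170515 + 224087)) = 1/(843061 + 62644/53572) = 1/(843061 + 62644*(1/53572)) = 1/(843061 + 15661/13393) = 1/(11291131634/13393) = 13393/11291131634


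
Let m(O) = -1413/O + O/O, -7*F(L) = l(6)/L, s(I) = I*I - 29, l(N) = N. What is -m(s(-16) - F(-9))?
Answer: 24908/4765 ≈ 5.2273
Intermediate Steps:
s(I) = -29 + I² (s(I) = I² - 29 = -29 + I²)
F(L) = -6/(7*L)
m(O) = 1 - 1413/O (m(O) = -1413/O + 1 = 1 - 1413/O)
-m(s(-16) - F(-9)) = -(-1413 + ((-29 + (-16)²) - (-6)/(7*(-9))))/((-29 + (-16)²) - (-6)/(7*(-9))) = -(-1413 + ((-29 + 256) - (-6)*(-1)/(7*9)))/((-29 + 256) - (-6)*(-1)/(7*9)) = -(-1413 + (227 - 1*2/21))/(227 - 1*2/21) = -(-1413 + (227 - 2/21))/(227 - 2/21) = -(-1413 + 4765/21)/4765/21 = -21*(-24908)/(4765*21) = -1*(-24908/4765) = 24908/4765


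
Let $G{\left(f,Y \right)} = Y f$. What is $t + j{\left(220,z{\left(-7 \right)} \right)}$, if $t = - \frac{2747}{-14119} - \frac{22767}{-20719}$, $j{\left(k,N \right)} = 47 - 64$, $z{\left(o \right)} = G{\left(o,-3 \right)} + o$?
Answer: $- \frac{4594674171}{292531561} \approx -15.707$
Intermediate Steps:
$z{\left(o \right)} = - 2 o$ ($z{\left(o \right)} = - 3 o + o = - 2 o$)
$j{\left(k,N \right)} = -17$ ($j{\left(k,N \right)} = 47 - 64 = -17$)
$t = \frac{378362366}{292531561}$ ($t = \left(-2747\right) \left(- \frac{1}{14119}\right) - - \frac{22767}{20719} = \frac{2747}{14119} + \frac{22767}{20719} = \frac{378362366}{292531561} \approx 1.2934$)
$t + j{\left(220,z{\left(-7 \right)} \right)} = \frac{378362366}{292531561} - 17 = - \frac{4594674171}{292531561}$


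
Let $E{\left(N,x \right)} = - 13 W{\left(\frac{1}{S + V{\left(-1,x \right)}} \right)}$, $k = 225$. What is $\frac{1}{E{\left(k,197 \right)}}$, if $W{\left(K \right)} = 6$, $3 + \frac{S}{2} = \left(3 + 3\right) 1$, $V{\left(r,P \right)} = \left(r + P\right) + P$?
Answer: $- \frac{1}{78} \approx -0.012821$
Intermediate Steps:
$V{\left(r,P \right)} = r + 2 P$ ($V{\left(r,P \right)} = \left(P + r\right) + P = r + 2 P$)
$S = 6$ ($S = -6 + 2 \left(3 + 3\right) 1 = -6 + 2 \cdot 6 \cdot 1 = -6 + 2 \cdot 6 = -6 + 12 = 6$)
$E{\left(N,x \right)} = -78$ ($E{\left(N,x \right)} = \left(-13\right) 6 = -78$)
$\frac{1}{E{\left(k,197 \right)}} = \frac{1}{-78} = - \frac{1}{78}$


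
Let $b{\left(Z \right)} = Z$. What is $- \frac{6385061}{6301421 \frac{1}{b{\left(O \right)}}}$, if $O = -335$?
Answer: $\frac{2138995435}{6301421} \approx 339.45$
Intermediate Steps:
$- \frac{6385061}{6301421 \frac{1}{b{\left(O \right)}}} = - \frac{6385061}{6301421 \frac{1}{-335}} = - \frac{6385061}{6301421 \left(- \frac{1}{335}\right)} = - \frac{6385061}{- \frac{6301421}{335}} = \left(-6385061\right) \left(- \frac{335}{6301421}\right) = \frac{2138995435}{6301421}$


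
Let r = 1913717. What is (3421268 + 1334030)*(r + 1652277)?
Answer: 16957364136212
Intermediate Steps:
(3421268 + 1334030)*(r + 1652277) = (3421268 + 1334030)*(1913717 + 1652277) = 4755298*3565994 = 16957364136212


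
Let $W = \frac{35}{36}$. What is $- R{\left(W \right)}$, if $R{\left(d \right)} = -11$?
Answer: $11$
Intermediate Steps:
$W = \frac{35}{36}$ ($W = 35 \cdot \frac{1}{36} = \frac{35}{36} \approx 0.97222$)
$- R{\left(W \right)} = \left(-1\right) \left(-11\right) = 11$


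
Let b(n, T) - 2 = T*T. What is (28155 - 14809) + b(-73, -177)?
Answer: 44677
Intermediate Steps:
b(n, T) = 2 + T**2 (b(n, T) = 2 + T*T = 2 + T**2)
(28155 - 14809) + b(-73, -177) = (28155 - 14809) + (2 + (-177)**2) = 13346 + (2 + 31329) = 13346 + 31331 = 44677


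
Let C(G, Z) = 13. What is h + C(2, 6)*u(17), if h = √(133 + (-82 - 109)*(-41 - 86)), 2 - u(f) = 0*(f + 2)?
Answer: 26 + 3*√2710 ≈ 182.17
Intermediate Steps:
u(f) = 2 (u(f) = 2 - 0*(f + 2) = 2 - 0*(2 + f) = 2 - 1*0 = 2 + 0 = 2)
h = 3*√2710 (h = √(133 - 191*(-127)) = √(133 + 24257) = √24390 = 3*√2710 ≈ 156.17)
h + C(2, 6)*u(17) = 3*√2710 + 13*2 = 3*√2710 + 26 = 26 + 3*√2710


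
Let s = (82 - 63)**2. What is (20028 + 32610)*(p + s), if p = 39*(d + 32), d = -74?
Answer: -67218726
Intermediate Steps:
p = -1638 (p = 39*(-74 + 32) = 39*(-42) = -1638)
s = 361 (s = 19**2 = 361)
(20028 + 32610)*(p + s) = (20028 + 32610)*(-1638 + 361) = 52638*(-1277) = -67218726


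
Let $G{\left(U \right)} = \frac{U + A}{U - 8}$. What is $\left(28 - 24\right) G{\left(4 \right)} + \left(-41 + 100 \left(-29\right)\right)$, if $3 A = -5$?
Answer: $- \frac{8830}{3} \approx -2943.3$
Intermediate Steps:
$A = - \frac{5}{3}$ ($A = \frac{1}{3} \left(-5\right) = - \frac{5}{3} \approx -1.6667$)
$G{\left(U \right)} = \frac{- \frac{5}{3} + U}{-8 + U}$ ($G{\left(U \right)} = \frac{U - \frac{5}{3}}{U - 8} = \frac{- \frac{5}{3} + U}{-8 + U}$)
$\left(28 - 24\right) G{\left(4 \right)} + \left(-41 + 100 \left(-29\right)\right) = \left(28 - 24\right) \frac{- \frac{5}{3} + 4}{-8 + 4} + \left(-41 + 100 \left(-29\right)\right) = 4 \frac{1}{-4} \cdot \frac{7}{3} - 2941 = 4 \left(\left(- \frac{1}{4}\right) \frac{7}{3}\right) - 2941 = 4 \left(- \frac{7}{12}\right) - 2941 = - \frac{7}{3} - 2941 = - \frac{8830}{3}$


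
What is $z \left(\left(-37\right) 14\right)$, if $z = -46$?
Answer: $23828$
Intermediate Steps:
$z \left(\left(-37\right) 14\right) = - 46 \left(\left(-37\right) 14\right) = \left(-46\right) \left(-518\right) = 23828$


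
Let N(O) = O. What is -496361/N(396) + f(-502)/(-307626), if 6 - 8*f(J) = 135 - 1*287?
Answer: -58570601/46728 ≈ -1253.4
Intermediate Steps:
f(J) = 79/4 (f(J) = ¾ - (135 - 1*287)/8 = ¾ - (135 - 287)/8 = ¾ - ⅛*(-152) = ¾ + 19 = 79/4)
-496361/N(396) + f(-502)/(-307626) = -496361/396 + (79/4)/(-307626) = -496361*1/396 + (79/4)*(-1/307626) = -496361/396 - 1/15576 = -58570601/46728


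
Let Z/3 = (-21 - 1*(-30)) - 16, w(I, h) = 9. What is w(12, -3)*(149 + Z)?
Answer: 1152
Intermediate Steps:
Z = -21 (Z = 3*((-21 - 1*(-30)) - 16) = 3*((-21 + 30) - 16) = 3*(9 - 16) = 3*(-7) = -21)
w(12, -3)*(149 + Z) = 9*(149 - 21) = 9*128 = 1152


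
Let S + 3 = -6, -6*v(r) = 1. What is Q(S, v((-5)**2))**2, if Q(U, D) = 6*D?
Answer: 1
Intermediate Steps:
v(r) = -1/6 (v(r) = -1/6*1 = -1/6)
S = -9 (S = -3 - 6 = -9)
Q(S, v((-5)**2))**2 = (6*(-1/6))**2 = (-1)**2 = 1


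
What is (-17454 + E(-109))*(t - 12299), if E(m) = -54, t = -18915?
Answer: 546494712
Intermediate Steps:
(-17454 + E(-109))*(t - 12299) = (-17454 - 54)*(-18915 - 12299) = -17508*(-31214) = 546494712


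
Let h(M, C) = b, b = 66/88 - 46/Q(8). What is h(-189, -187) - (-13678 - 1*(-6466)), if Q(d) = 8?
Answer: 7207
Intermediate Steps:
b = -5 (b = 66/88 - 46/8 = 66*(1/88) - 46*1/8 = 3/4 - 23/4 = -5)
h(M, C) = -5
h(-189, -187) - (-13678 - 1*(-6466)) = -5 - (-13678 - 1*(-6466)) = -5 - (-13678 + 6466) = -5 - 1*(-7212) = -5 + 7212 = 7207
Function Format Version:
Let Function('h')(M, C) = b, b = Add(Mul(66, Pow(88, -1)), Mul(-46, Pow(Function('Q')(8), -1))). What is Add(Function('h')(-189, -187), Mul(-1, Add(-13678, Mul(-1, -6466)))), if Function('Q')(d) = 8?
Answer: 7207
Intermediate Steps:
b = -5 (b = Add(Mul(66, Pow(88, -1)), Mul(-46, Pow(8, -1))) = Add(Mul(66, Rational(1, 88)), Mul(-46, Rational(1, 8))) = Add(Rational(3, 4), Rational(-23, 4)) = -5)
Function('h')(M, C) = -5
Add(Function('h')(-189, -187), Mul(-1, Add(-13678, Mul(-1, -6466)))) = Add(-5, Mul(-1, Add(-13678, Mul(-1, -6466)))) = Add(-5, Mul(-1, Add(-13678, 6466))) = Add(-5, Mul(-1, -7212)) = Add(-5, 7212) = 7207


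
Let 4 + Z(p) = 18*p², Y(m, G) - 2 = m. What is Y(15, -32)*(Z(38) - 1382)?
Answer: 418302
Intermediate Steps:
Y(m, G) = 2 + m
Z(p) = -4 + 18*p²
Y(15, -32)*(Z(38) - 1382) = (2 + 15)*((-4 + 18*38²) - 1382) = 17*((-4 + 18*1444) - 1382) = 17*((-4 + 25992) - 1382) = 17*(25988 - 1382) = 17*24606 = 418302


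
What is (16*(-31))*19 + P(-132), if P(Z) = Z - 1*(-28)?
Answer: -9528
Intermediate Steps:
P(Z) = 28 + Z (P(Z) = Z + 28 = 28 + Z)
(16*(-31))*19 + P(-132) = (16*(-31))*19 + (28 - 132) = -496*19 - 104 = -9424 - 104 = -9528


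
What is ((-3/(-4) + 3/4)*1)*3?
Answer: 9/2 ≈ 4.5000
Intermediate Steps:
((-3/(-4) + 3/4)*1)*3 = ((-3*(-¼) + 3*(¼))*1)*3 = ((¾ + ¾)*1)*3 = ((3/2)*1)*3 = (3/2)*3 = 9/2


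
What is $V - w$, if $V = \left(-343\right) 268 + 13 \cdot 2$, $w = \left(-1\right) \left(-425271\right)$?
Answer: $-517169$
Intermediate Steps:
$w = 425271$
$V = -91898$ ($V = -91924 + 26 = -91898$)
$V - w = -91898 - 425271 = -517169$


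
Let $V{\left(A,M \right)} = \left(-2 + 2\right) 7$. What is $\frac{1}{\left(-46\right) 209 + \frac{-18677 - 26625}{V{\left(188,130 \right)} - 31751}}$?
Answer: $- \frac{31751}{305208812} \approx -0.00010403$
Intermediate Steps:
$V{\left(A,M \right)} = 0$ ($V{\left(A,M \right)} = 0 \cdot 7 = 0$)
$\frac{1}{\left(-46\right) 209 + \frac{-18677 - 26625}{V{\left(188,130 \right)} - 31751}} = \frac{1}{\left(-46\right) 209 + \frac{-18677 - 26625}{0 - 31751}} = \frac{1}{-9614 - \frac{45302}{-31751}} = \frac{1}{-9614 - - \frac{45302}{31751}} = \frac{1}{-9614 + \frac{45302}{31751}} = \frac{1}{- \frac{305208812}{31751}} = - \frac{31751}{305208812}$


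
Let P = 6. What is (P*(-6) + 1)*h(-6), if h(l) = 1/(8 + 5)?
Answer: -35/13 ≈ -2.6923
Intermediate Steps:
h(l) = 1/13
(P*(-6) + 1)*h(-6) = (6*(-6) + 1)*(1/13) = (-36 + 1)*(1/13) = -35*1/13 = -35/13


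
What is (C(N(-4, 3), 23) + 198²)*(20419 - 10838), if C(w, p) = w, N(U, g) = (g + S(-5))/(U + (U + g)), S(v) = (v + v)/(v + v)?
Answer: 1878029296/5 ≈ 3.7561e+8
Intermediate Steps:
S(v) = 1 (S(v) = (2*v)/((2*v)) = (2*v)*(1/(2*v)) = 1)
N(U, g) = (1 + g)/(g + 2*U) (N(U, g) = (g + 1)/(U + (U + g)) = (1 + g)/(g + 2*U))
(C(N(-4, 3), 23) + 198²)*(20419 - 10838) = ((1 + 3)/(3 + 2*(-4)) + 198²)*(20419 - 10838) = (4/(3 - 8) + 39204)*9581 = (4/(-5) + 39204)*9581 = (-⅕*4 + 39204)*9581 = (-⅘ + 39204)*9581 = (196016/5)*9581 = 1878029296/5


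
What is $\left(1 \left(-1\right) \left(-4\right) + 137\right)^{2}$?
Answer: $19881$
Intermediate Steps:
$\left(1 \left(-1\right) \left(-4\right) + 137\right)^{2} = \left(\left(-1\right) \left(-4\right) + 137\right)^{2} = \left(4 + 137\right)^{2} = 141^{2} = 19881$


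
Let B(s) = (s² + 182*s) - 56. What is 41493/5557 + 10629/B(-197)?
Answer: 179353560/16109743 ≈ 11.133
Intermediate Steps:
B(s) = -56 + s² + 182*s
41493/5557 + 10629/B(-197) = 41493/5557 + 10629/(-56 + (-197)² + 182*(-197)) = 41493*(1/5557) + 10629/(-56 + 38809 - 35854) = 41493/5557 + 10629/2899 = 179353560/16109743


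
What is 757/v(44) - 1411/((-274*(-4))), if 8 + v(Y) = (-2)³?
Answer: -106531/2192 ≈ -48.600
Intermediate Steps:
v(Y) = -16 (v(Y) = -8 + (-2)³ = -8 - 8 = -16)
757/v(44) - 1411/((-274*(-4))) = 757/(-16) - 1411/((-274*(-4))) = 757*(-1/16) - 1411/1096 = -757/16 - 1411*1/1096 = -757/16 - 1411/1096 = -106531/2192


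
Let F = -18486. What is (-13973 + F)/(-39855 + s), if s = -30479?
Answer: 32459/70334 ≈ 0.46150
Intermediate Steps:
(-13973 + F)/(-39855 + s) = (-13973 - 18486)/(-39855 - 30479) = -32459/(-70334) = -32459*(-1/70334) = 32459/70334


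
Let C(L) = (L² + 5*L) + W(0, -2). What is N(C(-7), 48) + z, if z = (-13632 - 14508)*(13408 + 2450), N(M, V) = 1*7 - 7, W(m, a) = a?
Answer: -446244120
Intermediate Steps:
C(L) = -2 + L² + 5*L (C(L) = (L² + 5*L) - 2 = -2 + L² + 5*L)
N(M, V) = 0 (N(M, V) = 7 - 7 = 0)
z = -446244120 (z = -28140*15858 = -446244120)
N(C(-7), 48) + z = 0 - 446244120 = -446244120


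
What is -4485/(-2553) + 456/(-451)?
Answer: 12443/16687 ≈ 0.74567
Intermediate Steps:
-4485/(-2553) + 456/(-451) = -4485*(-1/2553) + 456*(-1/451) = 65/37 - 456/451 = 12443/16687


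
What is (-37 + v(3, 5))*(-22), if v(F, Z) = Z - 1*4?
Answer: 792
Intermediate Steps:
v(F, Z) = -4 + Z (v(F, Z) = Z - 4 = -4 + Z)
(-37 + v(3, 5))*(-22) = (-37 + (-4 + 5))*(-22) = (-37 + 1)*(-22) = -36*(-22) = 792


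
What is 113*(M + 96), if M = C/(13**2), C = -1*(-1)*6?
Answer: 1833990/169 ≈ 10852.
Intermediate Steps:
C = 6 (C = 1*6 = 6)
M = 6/169 (M = 6/(13**2) = 6/169 ≈ 0.035503)
113*(M + 96) = 113*(6/169 + 96) = 113*(16230/169) = 1833990/169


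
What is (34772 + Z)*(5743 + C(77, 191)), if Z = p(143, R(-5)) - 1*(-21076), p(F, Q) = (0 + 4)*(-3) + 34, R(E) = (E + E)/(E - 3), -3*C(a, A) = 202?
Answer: 951298490/3 ≈ 3.1710e+8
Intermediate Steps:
C(a, A) = -202/3 (C(a, A) = -⅓*202 = -202/3)
R(E) = 2*E/(-3 + E) (R(E) = (2*E)/(-3 + E) = 2*E/(-3 + E))
p(F, Q) = 22 (p(F, Q) = 4*(-3) + 34 = -12 + 34 = 22)
Z = 21098 (Z = 22 - 1*(-21076) = 22 + 21076 = 21098)
(34772 + Z)*(5743 + C(77, 191)) = (34772 + 21098)*(5743 - 202/3) = 55870*(17027/3) = 951298490/3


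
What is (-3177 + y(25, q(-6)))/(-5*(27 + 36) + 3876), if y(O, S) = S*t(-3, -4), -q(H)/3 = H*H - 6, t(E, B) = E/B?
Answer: -2163/2374 ≈ -0.91112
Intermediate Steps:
q(H) = 18 - 3*H² (q(H) = -3*(H*H - 6) = -3*(H² - 6) = -3*(-6 + H²) = 18 - 3*H²)
y(O, S) = 3*S/4 (y(O, S) = S*(-3/(-4)) = S*(-3*(-¼)) = S*(¾) = 3*S/4)
(-3177 + y(25, q(-6)))/(-5*(27 + 36) + 3876) = (-3177 + 3*(18 - 3*(-6)²)/4)/(-5*(27 + 36) + 3876) = (-3177 + 3*(18 - 3*36)/4)/(-5*63 + 3876) = (-3177 + 3*(18 - 108)/4)/(-315 + 3876) = (-3177 + (¾)*(-90))/3561 = (-3177 - 135/2)*(1/3561) = -6489/2*1/3561 = -2163/2374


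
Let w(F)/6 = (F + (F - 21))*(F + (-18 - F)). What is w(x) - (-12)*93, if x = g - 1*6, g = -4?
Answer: 5544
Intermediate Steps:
x = -10 (x = -4 - 1*6 = -4 - 6 = -10)
w(F) = 2268 - 216*F (w(F) = 6*((F + (F - 21))*(F + (-18 - F))) = 6*((F + (-21 + F))*(-18)) = 6*((-21 + 2*F)*(-18)) = 6*(378 - 36*F) = 2268 - 216*F)
w(x) - (-12)*93 = (2268 - 216*(-10)) - (-12)*93 = (2268 + 2160) - 12*(-93) = 4428 + 1116 = 5544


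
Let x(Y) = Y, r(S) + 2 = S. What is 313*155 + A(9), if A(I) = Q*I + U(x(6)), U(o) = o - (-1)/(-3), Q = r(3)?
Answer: 145589/3 ≈ 48530.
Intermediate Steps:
r(S) = -2 + S
Q = 1 (Q = -2 + 3 = 1)
U(o) = -⅓ + o (U(o) = o - (-1)*(-1)/3 = o - 1*⅓ = o - ⅓ = -⅓ + o)
A(I) = 17/3 + I (A(I) = 1*I + (-⅓ + 6) = I + 17/3 = 17/3 + I)
313*155 + A(9) = 313*155 + (17/3 + 9) = 48515 + 44/3 = 145589/3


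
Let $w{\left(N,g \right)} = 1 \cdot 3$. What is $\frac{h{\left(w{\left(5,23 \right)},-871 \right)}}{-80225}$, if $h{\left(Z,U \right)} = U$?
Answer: $\frac{871}{80225} \approx 0.010857$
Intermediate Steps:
$w{\left(N,g \right)} = 3$
$\frac{h{\left(w{\left(5,23 \right)},-871 \right)}}{-80225} = - \frac{871}{-80225} = \left(-871\right) \left(- \frac{1}{80225}\right) = \frac{871}{80225}$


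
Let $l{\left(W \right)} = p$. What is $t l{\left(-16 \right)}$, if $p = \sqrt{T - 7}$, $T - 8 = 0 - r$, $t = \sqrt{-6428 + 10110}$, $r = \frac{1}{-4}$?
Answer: $\frac{\sqrt{18410}}{2} \approx 67.842$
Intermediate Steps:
$r = - \frac{1}{4} \approx -0.25$
$t = \sqrt{3682} \approx 60.68$
$T = \frac{33}{4}$ ($T = 8 + \left(0 - - \frac{1}{4}\right) = 8 + \left(0 + \frac{1}{4}\right) = 8 + \frac{1}{4} = \frac{33}{4} \approx 8.25$)
$p = \frac{\sqrt{5}}{2}$ ($p = \sqrt{\frac{33}{4} - 7} = \sqrt{\frac{5}{4}} = \frac{\sqrt{5}}{2} \approx 1.118$)
$l{\left(W \right)} = \frac{\sqrt{5}}{2}$
$t l{\left(-16 \right)} = \sqrt{3682} \frac{\sqrt{5}}{2} = \frac{\sqrt{18410}}{2}$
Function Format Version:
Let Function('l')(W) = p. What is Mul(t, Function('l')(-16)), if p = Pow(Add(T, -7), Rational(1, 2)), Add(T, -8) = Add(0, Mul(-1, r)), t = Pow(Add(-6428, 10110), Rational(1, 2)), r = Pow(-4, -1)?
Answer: Mul(Rational(1, 2), Pow(18410, Rational(1, 2))) ≈ 67.842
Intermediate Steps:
r = Rational(-1, 4) ≈ -0.25000
t = Pow(3682, Rational(1, 2)) ≈ 60.680
T = Rational(33, 4) (T = Add(8, Add(0, Mul(-1, Rational(-1, 4)))) = Add(8, Add(0, Rational(1, 4))) = Add(8, Rational(1, 4)) = Rational(33, 4) ≈ 8.2500)
p = Mul(Rational(1, 2), Pow(5, Rational(1, 2))) (p = Pow(Add(Rational(33, 4), -7), Rational(1, 2)) = Pow(Rational(5, 4), Rational(1, 2)) = Mul(Rational(1, 2), Pow(5, Rational(1, 2))) ≈ 1.1180)
Function('l')(W) = Mul(Rational(1, 2), Pow(5, Rational(1, 2)))
Mul(t, Function('l')(-16)) = Mul(Pow(3682, Rational(1, 2)), Mul(Rational(1, 2), Pow(5, Rational(1, 2)))) = Mul(Rational(1, 2), Pow(18410, Rational(1, 2)))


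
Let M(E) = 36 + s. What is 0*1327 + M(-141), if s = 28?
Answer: 64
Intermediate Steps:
M(E) = 64 (M(E) = 36 + 28 = 64)
0*1327 + M(-141) = 0*1327 + 64 = 0 + 64 = 64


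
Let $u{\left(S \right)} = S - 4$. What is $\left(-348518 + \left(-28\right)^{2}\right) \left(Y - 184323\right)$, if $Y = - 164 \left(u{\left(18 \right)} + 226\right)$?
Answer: $77782184322$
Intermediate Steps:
$u{\left(S \right)} = -4 + S$ ($u{\left(S \right)} = S - 4 = -4 + S$)
$Y = -39360$ ($Y = - 164 \left(\left(-4 + 18\right) + 226\right) = - 164 \left(14 + 226\right) = \left(-164\right) 240 = -39360$)
$\left(-348518 + \left(-28\right)^{2}\right) \left(Y - 184323\right) = \left(-348518 + \left(-28\right)^{2}\right) \left(-39360 - 184323\right) = \left(-348518 + 784\right) \left(-223683\right) = \left(-347734\right) \left(-223683\right) = 77782184322$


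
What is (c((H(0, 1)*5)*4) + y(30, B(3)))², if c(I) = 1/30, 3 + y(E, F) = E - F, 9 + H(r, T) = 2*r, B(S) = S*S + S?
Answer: 203401/900 ≈ 226.00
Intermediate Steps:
B(S) = S + S² (B(S) = S² + S = S + S²)
H(r, T) = -9 + 2*r
y(E, F) = -3 + E - F (y(E, F) = -3 + (E - F) = -3 + E - F)
c(I) = 1/30
(c((H(0, 1)*5)*4) + y(30, B(3)))² = (1/30 + (-3 + 30 - 3*(1 + 3)))² = (1/30 + (-3 + 30 - 3*4))² = (1/30 + (-3 + 30 - 1*12))² = (1/30 + (-3 + 30 - 12))² = (1/30 + 15)² = (451/30)² = 203401/900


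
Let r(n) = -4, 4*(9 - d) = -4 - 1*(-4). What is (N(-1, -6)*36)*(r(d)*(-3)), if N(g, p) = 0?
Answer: 0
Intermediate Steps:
d = 9 (d = 9 - (-4 - 1*(-4))/4 = 9 - (-4 + 4)/4 = 9 - 1/4*0 = 9 + 0 = 9)
(N(-1, -6)*36)*(r(d)*(-3)) = (0*36)*(-4*(-3)) = 0*12 = 0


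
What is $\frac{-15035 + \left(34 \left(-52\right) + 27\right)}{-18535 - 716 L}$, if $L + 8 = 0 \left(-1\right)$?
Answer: $\frac{1864}{1423} \approx 1.3099$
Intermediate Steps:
$L = -8$ ($L = -8 + 0 \left(-1\right) = -8 + 0 = -8$)
$\frac{-15035 + \left(34 \left(-52\right) + 27\right)}{-18535 - 716 L} = \frac{-15035 + \left(34 \left(-52\right) + 27\right)}{-18535 - -5728} = \frac{-15035 + \left(-1768 + 27\right)}{-18535 + 5728} = \frac{-15035 - 1741}{-12807} = \left(-16776\right) \left(- \frac{1}{12807}\right) = \frac{1864}{1423}$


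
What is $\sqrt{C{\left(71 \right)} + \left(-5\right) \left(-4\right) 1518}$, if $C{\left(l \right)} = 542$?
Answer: $\sqrt{30902} \approx 175.79$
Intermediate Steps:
$\sqrt{C{\left(71 \right)} + \left(-5\right) \left(-4\right) 1518} = \sqrt{542 + \left(-5\right) \left(-4\right) 1518} = \sqrt{542 + 20 \cdot 1518} = \sqrt{542 + 30360} = \sqrt{30902}$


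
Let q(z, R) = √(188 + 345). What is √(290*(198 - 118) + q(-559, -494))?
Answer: √(23200 + √533) ≈ 152.39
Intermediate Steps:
q(z, R) = √533
√(290*(198 - 118) + q(-559, -494)) = √(290*(198 - 118) + √533) = √(290*80 + √533) = √(23200 + √533)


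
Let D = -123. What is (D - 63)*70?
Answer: -13020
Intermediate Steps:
(D - 63)*70 = (-123 - 63)*70 = -186*70 = -13020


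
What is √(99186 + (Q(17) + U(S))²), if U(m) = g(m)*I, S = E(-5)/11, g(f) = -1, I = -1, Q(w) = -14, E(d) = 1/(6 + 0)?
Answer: √99355 ≈ 315.21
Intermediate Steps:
E(d) = ⅙ (E(d) = 1/6 = ⅙)
S = 1/66 (S = (⅙)/11 = (⅙)*(1/11) = 1/66 ≈ 0.015152)
U(m) = 1 (U(m) = -1*(-1) = 1)
√(99186 + (Q(17) + U(S))²) = √(99186 + (-14 + 1)²) = √(99186 + (-13)²) = √(99186 + 169) = √99355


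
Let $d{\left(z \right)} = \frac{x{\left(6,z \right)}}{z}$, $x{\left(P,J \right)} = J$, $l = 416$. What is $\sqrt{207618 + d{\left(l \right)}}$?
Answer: $\sqrt{207619} \approx 455.65$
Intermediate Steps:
$d{\left(z \right)} = 1$ ($d{\left(z \right)} = \frac{z}{z} = 1$)
$\sqrt{207618 + d{\left(l \right)}} = \sqrt{207618 + 1} = \sqrt{207619}$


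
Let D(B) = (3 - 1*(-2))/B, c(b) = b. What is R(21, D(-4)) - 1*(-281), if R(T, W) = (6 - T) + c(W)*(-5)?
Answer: 1089/4 ≈ 272.25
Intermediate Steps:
D(B) = 5/B (D(B) = (3 + 2)/B = 5/B)
R(T, W) = 6 - T - 5*W (R(T, W) = (6 - T) + W*(-5) = (6 - T) - 5*W = 6 - T - 5*W)
R(21, D(-4)) - 1*(-281) = (6 - 1*21 - 25/(-4)) - 1*(-281) = (6 - 21 - 25*(-1)/4) + 281 = (6 - 21 - 5*(-5/4)) + 281 = (6 - 21 + 25/4) + 281 = -35/4 + 281 = 1089/4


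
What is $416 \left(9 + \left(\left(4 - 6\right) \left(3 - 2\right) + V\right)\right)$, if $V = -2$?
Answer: $2080$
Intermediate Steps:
$416 \left(9 + \left(\left(4 - 6\right) \left(3 - 2\right) + V\right)\right) = 416 \left(9 + \left(\left(4 - 6\right) \left(3 - 2\right) - 2\right)\right) = 416 \left(9 - 4\right) = 416 \cdot 5 = 2080$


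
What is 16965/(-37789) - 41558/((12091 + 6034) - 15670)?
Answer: -1612084337/92771995 ≈ -17.377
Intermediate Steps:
16965/(-37789) - 41558/((12091 + 6034) - 15670) = 16965*(-1/37789) - 41558/(18125 - 15670) = -16965/37789 - 41558/2455 = -1612084337/92771995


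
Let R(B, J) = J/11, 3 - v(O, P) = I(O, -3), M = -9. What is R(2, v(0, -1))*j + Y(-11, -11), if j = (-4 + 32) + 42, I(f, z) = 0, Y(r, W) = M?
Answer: 111/11 ≈ 10.091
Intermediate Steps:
Y(r, W) = -9
v(O, P) = 3 (v(O, P) = 3 - 1*0 = 3 + 0 = 3)
R(B, J) = J/11 (R(B, J) = J*(1/11) = J/11)
j = 70 (j = 28 + 42 = 70)
R(2, v(0, -1))*j + Y(-11, -11) = ((1/11)*3)*70 - 9 = (3/11)*70 - 9 = 210/11 - 9 = 111/11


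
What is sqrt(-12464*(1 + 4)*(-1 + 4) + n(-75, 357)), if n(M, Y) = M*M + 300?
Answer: 9*I*sqrt(2235) ≈ 425.48*I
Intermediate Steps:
n(M, Y) = 300 + M**2 (n(M, Y) = M**2 + 300 = 300 + M**2)
sqrt(-12464*(1 + 4)*(-1 + 4) + n(-75, 357)) = sqrt(-12464*(1 + 4)*(-1 + 4) + (300 + (-75)**2)) = sqrt(-62320*3 + (300 + 5625)) = sqrt(-12464*15 + 5925) = sqrt(-186960 + 5925) = sqrt(-181035) = 9*I*sqrt(2235)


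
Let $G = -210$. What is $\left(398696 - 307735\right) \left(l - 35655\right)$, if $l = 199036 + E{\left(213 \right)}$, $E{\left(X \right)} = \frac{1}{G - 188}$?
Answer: $\frac{5914796967157}{398} \approx 1.4861 \cdot 10^{10}$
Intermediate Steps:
$E{\left(X \right)} = - \frac{1}{398}$ ($E{\left(X \right)} = \frac{1}{-210 - 188} = \frac{1}{-398} = - \frac{1}{398}$)
$l = \frac{79216327}{398}$ ($l = 199036 - \frac{1}{398} = \frac{79216327}{398} \approx 1.9904 \cdot 10^{5}$)
$\left(398696 - 307735\right) \left(l - 35655\right) = \left(398696 - 307735\right) \left(\frac{79216327}{398} - 35655\right) = 90961 \left(\frac{79216327}{398} + \left(-160525 + 124870\right)\right) = 90961 \left(\frac{79216327}{398} - 35655\right) = 90961 \cdot \frac{65025637}{398} = \frac{5914796967157}{398}$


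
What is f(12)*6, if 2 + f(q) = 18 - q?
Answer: 24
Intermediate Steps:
f(q) = 16 - q (f(q) = -2 + (18 - q) = 16 - q)
f(12)*6 = (16 - 1*12)*6 = (16 - 12)*6 = 4*6 = 24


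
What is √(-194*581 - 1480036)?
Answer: 5*I*√63710 ≈ 1262.0*I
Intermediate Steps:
√(-194*581 - 1480036) = √(-112714 - 1480036) = √(-1592750) = 5*I*√63710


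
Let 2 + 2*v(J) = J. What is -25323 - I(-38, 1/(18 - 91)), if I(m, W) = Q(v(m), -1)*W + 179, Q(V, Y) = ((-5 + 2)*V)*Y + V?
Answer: -1861726/73 ≈ -25503.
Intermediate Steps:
v(J) = -1 + J/2
Q(V, Y) = V - 3*V*Y (Q(V, Y) = (-3*V)*Y + V = -3*V*Y + V = V - 3*V*Y)
I(m, W) = 179 + W*(-4 + 2*m) (I(m, W) = ((-1 + m/2)*(1 - 3*(-1)))*W + 179 = ((-1 + m/2)*(1 + 3))*W + 179 = ((-1 + m/2)*4)*W + 179 = (-4 + 2*m)*W + 179 = W*(-4 + 2*m) + 179 = 179 + W*(-4 + 2*m))
-25323 - I(-38, 1/(18 - 91)) = -25323 - (179 + 2*(-2 - 38)/(18 - 91)) = -25323 - (179 + 2*(-40)/(-73)) = -25323 - (179 + 2*(-1/73)*(-40)) = -25323 - (179 + 80/73) = -25323 - 1*13147/73 = -25323 - 13147/73 = -1861726/73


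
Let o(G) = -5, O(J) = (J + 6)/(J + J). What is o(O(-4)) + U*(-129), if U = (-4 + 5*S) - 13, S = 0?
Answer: 2188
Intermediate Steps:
O(J) = (6 + J)/(2*J) (O(J) = (6 + J)/((2*J)) = (6 + J)*(1/(2*J)) = (6 + J)/(2*J))
U = -17 (U = (-4 + 5*0) - 13 = (-4 + 0) - 13 = -4 - 13 = -17)
o(O(-4)) + U*(-129) = -5 - 17*(-129) = -5 + 2193 = 2188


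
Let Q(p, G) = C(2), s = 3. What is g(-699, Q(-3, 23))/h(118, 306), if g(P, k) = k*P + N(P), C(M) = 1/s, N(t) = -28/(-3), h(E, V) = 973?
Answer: -671/2919 ≈ -0.22987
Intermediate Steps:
N(t) = 28/3 (N(t) = -28*(-⅓) = 28/3)
C(M) = ⅓ (C(M) = 1/3 = ⅓)
Q(p, G) = ⅓
g(P, k) = 28/3 + P*k (g(P, k) = k*P + 28/3 = P*k + 28/3 = 28/3 + P*k)
g(-699, Q(-3, 23))/h(118, 306) = (28/3 - 699*⅓)/973 = (28/3 - 233)*(1/973) = -671/3*1/973 = -671/2919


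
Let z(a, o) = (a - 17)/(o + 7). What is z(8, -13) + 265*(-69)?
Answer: -36567/2 ≈ -18284.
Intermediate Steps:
z(a, o) = (-17 + a)/(7 + o)
z(8, -13) + 265*(-69) = (-17 + 8)/(7 - 13) + 265*(-69) = -9/(-6) - 18285 = -⅙*(-9) - 18285 = 3/2 - 18285 = -36567/2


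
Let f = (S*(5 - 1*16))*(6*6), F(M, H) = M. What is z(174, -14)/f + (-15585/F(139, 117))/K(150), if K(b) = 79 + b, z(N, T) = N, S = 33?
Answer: -34867229/69327918 ≈ -0.50293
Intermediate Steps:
f = -13068 (f = (33*(5 - 1*16))*(6*6) = (33*(5 - 16))*36 = (33*(-11))*36 = -363*36 = -13068)
z(174, -14)/f + (-15585/F(139, 117))/K(150) = 174/(-13068) + (-15585/139)/(79 + 150) = 174*(-1/13068) - 15585*1/139/229 = -29/2178 - 15585/139*1/229 = -29/2178 - 15585/31831 = -34867229/69327918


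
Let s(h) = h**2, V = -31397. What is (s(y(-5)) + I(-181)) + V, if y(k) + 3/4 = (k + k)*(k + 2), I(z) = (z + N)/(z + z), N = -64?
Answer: -88446043/2896 ≈ -30541.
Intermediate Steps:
I(z) = (-64 + z)/(2*z) (I(z) = (z - 64)/(z + z) = (-64 + z)/((2*z)) = (-64 + z)*(1/(2*z)) = (-64 + z)/(2*z))
y(k) = -3/4 + 2*k*(2 + k) (y(k) = -3/4 + (k + k)*(k + 2) = -3/4 + (2*k)*(2 + k) = -3/4 + 2*k*(2 + k))
(s(y(-5)) + I(-181)) + V = ((-3/4 + 2*(-5)**2 + 4*(-5))**2 + (1/2)*(-64 - 181)/(-181)) - 31397 = ((-3/4 + 2*25 - 20)**2 + (1/2)*(-1/181)*(-245)) - 31397 = ((-3/4 + 50 - 20)**2 + 245/362) - 31397 = ((117/4)**2 + 245/362) - 31397 = (13689/16 + 245/362) - 31397 = 2479669/2896 - 31397 = -88446043/2896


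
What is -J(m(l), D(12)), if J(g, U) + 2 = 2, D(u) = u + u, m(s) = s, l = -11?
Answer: 0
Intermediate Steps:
D(u) = 2*u
J(g, U) = 0 (J(g, U) = -2 + 2 = 0)
-J(m(l), D(12)) = -1*0 = 0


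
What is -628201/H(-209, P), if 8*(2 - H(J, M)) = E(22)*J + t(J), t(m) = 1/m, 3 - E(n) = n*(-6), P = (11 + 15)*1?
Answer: -131294009/737535 ≈ -178.02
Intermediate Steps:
P = 26 (P = 26*1 = 26)
E(n) = 3 + 6*n (E(n) = 3 - n*(-6) = 3 - (-6)*n = 3 + 6*n)
H(J, M) = 2 - 135*J/8 - 1/(8*J) (H(J, M) = 2 - ((3 + 6*22)*J + 1/J)/8 = 2 - ((3 + 132)*J + 1/J)/8 = 2 - (135*J + 1/J)/8 = 2 - (1/J + 135*J)/8 = 2 + (-135*J/8 - 1/(8*J)) = 2 - 135*J/8 - 1/(8*J))
-628201/H(-209, P) = -628201*(-1672/(-1 - 209*(16 - 135*(-209)))) = -628201*(-1672/(-1 - 209*(16 + 28215))) = -628201*(-1672/(-1 - 209*28231)) = -628201*(-1672/(-1 - 5900279)) = -628201/((1/8)*(-1/209)*(-5900280)) = -628201/737535/209 = -628201*209/737535 = -131294009/737535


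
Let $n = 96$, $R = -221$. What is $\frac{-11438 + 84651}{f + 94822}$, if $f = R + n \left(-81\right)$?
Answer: $\frac{73213}{86825} \approx 0.84322$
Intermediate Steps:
$f = -7997$ ($f = -221 + 96 \left(-81\right) = -221 - 7776 = -7997$)
$\frac{-11438 + 84651}{f + 94822} = \frac{-11438 + 84651}{-7997 + 94822} = \frac{73213}{86825}$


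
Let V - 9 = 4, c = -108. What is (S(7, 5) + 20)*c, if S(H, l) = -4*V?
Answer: 3456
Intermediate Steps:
V = 13 (V = 9 + 4 = 13)
S(H, l) = -52 (S(H, l) = -4*13 = -52)
(S(7, 5) + 20)*c = (-52 + 20)*(-108) = -32*(-108) = 3456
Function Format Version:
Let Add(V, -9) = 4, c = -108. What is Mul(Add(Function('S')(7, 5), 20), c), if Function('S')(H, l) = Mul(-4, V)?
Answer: 3456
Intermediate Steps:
V = 13 (V = Add(9, 4) = 13)
Function('S')(H, l) = -52 (Function('S')(H, l) = Mul(-4, 13) = -52)
Mul(Add(Function('S')(7, 5), 20), c) = Mul(Add(-52, 20), -108) = Mul(-32, -108) = 3456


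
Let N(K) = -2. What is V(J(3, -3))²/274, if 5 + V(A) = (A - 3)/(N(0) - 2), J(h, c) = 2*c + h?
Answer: 49/1096 ≈ 0.044708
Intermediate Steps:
J(h, c) = h + 2*c
V(A) = -17/4 - A/4 (V(A) = -5 + (A - 3)/(-2 - 2) = -5 + (-3 + A)/(-4) = -5 + (-3 + A)*(-¼) = -5 + (¾ - A/4) = -17/4 - A/4)
V(J(3, -3))²/274 = (-17/4 - (3 + 2*(-3))/4)²/274 = (-17/4 - (3 - 6)/4)²*(1/274) = (-17/4 - ¼*(-3))²*(1/274) = (-17/4 + ¾)²*(1/274) = (-7/2)²*(1/274) = (49/4)*(1/274) = 49/1096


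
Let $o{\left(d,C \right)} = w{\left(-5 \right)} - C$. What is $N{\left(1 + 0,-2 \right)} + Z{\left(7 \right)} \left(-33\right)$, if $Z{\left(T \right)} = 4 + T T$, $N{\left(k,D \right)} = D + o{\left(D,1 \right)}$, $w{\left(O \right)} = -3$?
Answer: $-1755$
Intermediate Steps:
$o{\left(d,C \right)} = -3 - C$
$N{\left(k,D \right)} = -4 + D$ ($N{\left(k,D \right)} = D - 4 = -4 + D$)
$Z{\left(T \right)} = 4 + T^{2}$
$N{\left(1 + 0,-2 \right)} + Z{\left(7 \right)} \left(-33\right) = \left(-4 - 2\right) + \left(4 + 7^{2}\right) \left(-33\right) = -6 + \left(4 + 49\right) \left(-33\right) = -6 + 53 \left(-33\right) = -6 - 1749 = -1755$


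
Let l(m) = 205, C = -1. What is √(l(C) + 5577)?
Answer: 7*√118 ≈ 76.039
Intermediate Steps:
√(l(C) + 5577) = √(205 + 5577) = √5782 = 7*√118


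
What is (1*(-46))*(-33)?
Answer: 1518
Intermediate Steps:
(1*(-46))*(-33) = -46*(-33) = 1518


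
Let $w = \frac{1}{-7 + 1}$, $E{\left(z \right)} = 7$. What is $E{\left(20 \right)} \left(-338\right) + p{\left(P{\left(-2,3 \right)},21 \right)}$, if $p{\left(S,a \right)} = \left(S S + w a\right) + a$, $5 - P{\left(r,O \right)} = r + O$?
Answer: $- \frac{4665}{2} \approx -2332.5$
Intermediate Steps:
$P{\left(r,O \right)} = 5 - O - r$ ($P{\left(r,O \right)} = 5 - \left(r + O\right) = 5 - \left(O + r\right) = 5 - O - r$)
$w = - \frac{1}{6}$ ($w = \frac{1}{-6} = - \frac{1}{6} \approx -0.16667$)
$p{\left(S,a \right)} = S^{2} + \frac{5 a}{6}$ ($p{\left(S,a \right)} = \left(S S - \frac{a}{6}\right) + a = \left(S^{2} - \frac{a}{6}\right) + a = S^{2} + \frac{5 a}{6}$)
$E{\left(20 \right)} \left(-338\right) + p{\left(P{\left(-2,3 \right)},21 \right)} = 7 \left(-338\right) + \left(\left(5 - 3 - -2\right)^{2} + \frac{5}{6} \cdot 21\right) = -2366 + \left(\left(5 - 3 + 2\right)^{2} + \frac{35}{2}\right) = -2366 + \left(4^{2} + \frac{35}{2}\right) = -2366 + \left(16 + \frac{35}{2}\right) = -2366 + \frac{67}{2} = - \frac{4665}{2}$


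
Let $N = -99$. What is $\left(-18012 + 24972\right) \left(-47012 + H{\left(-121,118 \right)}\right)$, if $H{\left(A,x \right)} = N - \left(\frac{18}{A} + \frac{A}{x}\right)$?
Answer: $- \frac{2340766643640}{7139} \approx -3.2788 \cdot 10^{8}$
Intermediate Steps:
$H{\left(A,x \right)} = -99 - \frac{18}{A} - \frac{A}{x}$ ($H{\left(A,x \right)} = -99 - \left(\frac{18}{A} + \frac{A}{x}\right) = -99 - \frac{18}{A} - \frac{A}{x}$)
$\left(-18012 + 24972\right) \left(-47012 + H{\left(-121,118 \right)}\right) = \left(-18012 + 24972\right) \left(-47012 - \left(99 - \frac{121}{118} - \frac{18}{121}\right)\right) = 6960 \left(-47012 - \left(\frac{11961}{121} - \frac{121}{118}\right)\right) = 6960 \left(-47012 + \left(-99 + \frac{18}{121} + \frac{121}{118}\right)\right) = 6960 \left(-47012 - \frac{1396757}{14278}\right) = 6960 \left(- \frac{672634093}{14278}\right) = - \frac{2340766643640}{7139}$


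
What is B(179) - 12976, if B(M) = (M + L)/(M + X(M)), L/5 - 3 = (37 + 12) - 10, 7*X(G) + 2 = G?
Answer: -18552957/1430 ≈ -12974.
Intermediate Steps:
X(G) = -2/7 + G/7
L = 210 (L = 15 + 5*((37 + 12) - 10) = 15 + 5*(49 - 10) = 15 + 5*39 = 15 + 195 = 210)
B(M) = (210 + M)/(-2/7 + 8*M/7) (B(M) = (M + 210)/(M + (-2/7 + M/7)) = (210 + M)/(-2/7 + 8*M/7))
B(179) - 12976 = 7*(210 + 179)/(2*(-1 + 4*179)) - 12976 = (7/2)*389/(-1 + 716) - 12976 = (7/2)*389/715 - 12976 = (7/2)*(1/715)*389 - 12976 = 2723/1430 - 12976 = -18552957/1430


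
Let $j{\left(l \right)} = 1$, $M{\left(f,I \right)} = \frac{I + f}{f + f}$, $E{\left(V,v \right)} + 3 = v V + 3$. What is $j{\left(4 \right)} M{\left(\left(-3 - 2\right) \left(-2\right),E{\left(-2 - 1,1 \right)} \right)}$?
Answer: $\frac{7}{20} \approx 0.35$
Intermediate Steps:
$E{\left(V,v \right)} = V v$ ($E{\left(V,v \right)} = -3 + \left(v V + 3\right) = -3 + \left(V v + 3\right) = -3 + \left(3 + V v\right) = V v$)
$M{\left(f,I \right)} = \frac{I + f}{2 f}$
$j{\left(4 \right)} M{\left(\left(-3 - 2\right) \left(-2\right),E{\left(-2 - 1,1 \right)} \right)} = 1 \frac{\left(-2 - 1\right) 1 + \left(-3 - 2\right) \left(-2\right)}{2 \left(-3 - 2\right) \left(-2\right)} = 1 \frac{\left(-3\right) 1 - -10}{2 \left(\left(-5\right) \left(-2\right)\right)} = 1 \frac{-3 + 10}{2 \cdot 10} = 1 \cdot \frac{1}{2} \cdot \frac{1}{10} \cdot 7 = 1 \cdot \frac{7}{20} = \frac{7}{20}$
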